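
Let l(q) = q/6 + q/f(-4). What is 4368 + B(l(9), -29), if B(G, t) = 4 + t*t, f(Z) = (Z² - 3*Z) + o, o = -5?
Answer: 5213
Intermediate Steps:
f(Z) = -5 + Z² - 3*Z (f(Z) = (Z² - 3*Z) - 5 = -5 + Z² - 3*Z)
l(q) = 29*q/138 (l(q) = q/6 + q/(-5 + (-4)² - 3*(-4)) = q*(⅙) + q/(-5 + 16 + 12) = q/6 + q/23 = 29*q/138)
B(G, t) = 4 + t²
4368 + B(l(9), -29) = 4368 + (4 + (-29)²) = 4368 + (4 + 841) = 4368 + 845 = 5213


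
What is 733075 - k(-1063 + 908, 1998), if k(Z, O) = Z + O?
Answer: 731232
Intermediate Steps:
k(Z, O) = O + Z
733075 - k(-1063 + 908, 1998) = 733075 - (1998 + (-1063 + 908)) = 733075 - (1998 - 155) = 733075 - 1*1843 = 733075 - 1843 = 731232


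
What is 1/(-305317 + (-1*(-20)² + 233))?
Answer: -1/305484 ≈ -3.2735e-6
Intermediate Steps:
1/(-305317 + (-1*(-20)² + 233)) = 1/(-305317 + (-1*400 + 233)) = 1/(-305317 + (-400 + 233)) = 1/(-305317 - 167) = 1/(-305484) = -1/305484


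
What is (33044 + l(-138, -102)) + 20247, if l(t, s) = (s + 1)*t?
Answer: 67229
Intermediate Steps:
l(t, s) = t*(1 + s) (l(t, s) = (1 + s)*t = t*(1 + s))
(33044 + l(-138, -102)) + 20247 = (33044 - 138*(1 - 102)) + 20247 = (33044 - 138*(-101)) + 20247 = (33044 + 13938) + 20247 = 46982 + 20247 = 67229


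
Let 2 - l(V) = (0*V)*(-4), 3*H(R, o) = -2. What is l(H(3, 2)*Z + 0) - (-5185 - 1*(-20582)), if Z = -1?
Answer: -15395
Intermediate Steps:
H(R, o) = -⅔ (H(R, o) = (⅓)*(-2) = -⅔)
l(V) = 2 (l(V) = 2 - 0*V*(-4) = 2 - 0*(-4) = 2 - 1*0 = 2 + 0 = 2)
l(H(3, 2)*Z + 0) - (-5185 - 1*(-20582)) = 2 - (-5185 - 1*(-20582)) = 2 - (-5185 + 20582) = 2 - 1*15397 = 2 - 15397 = -15395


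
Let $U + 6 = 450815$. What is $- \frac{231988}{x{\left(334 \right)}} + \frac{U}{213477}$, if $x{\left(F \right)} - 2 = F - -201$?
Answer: $- \frac{16427339281}{38212383} \approx -429.9$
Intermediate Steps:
$U = 450809$ ($U = -6 + 450815 = 450809$)
$x{\left(F \right)} = 203 + F$ ($x{\left(F \right)} = 2 + \left(F - -201\right) = 2 + \left(F + 201\right) = 2 + \left(201 + F\right) = 203 + F$)
$- \frac{231988}{x{\left(334 \right)}} + \frac{U}{213477} = - \frac{231988}{203 + 334} + \frac{450809}{213477} = - \frac{231988}{537} + 450809 \cdot \frac{1}{213477} = \left(-231988\right) \frac{1}{537} + \frac{450809}{213477} = - \frac{231988}{537} + \frac{450809}{213477} = - \frac{16427339281}{38212383}$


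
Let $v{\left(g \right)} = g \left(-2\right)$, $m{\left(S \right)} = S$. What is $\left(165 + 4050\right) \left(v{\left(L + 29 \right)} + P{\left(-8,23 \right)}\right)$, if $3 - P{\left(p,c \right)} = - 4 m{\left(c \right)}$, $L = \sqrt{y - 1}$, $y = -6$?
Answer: $155955 - 8430 i \sqrt{7} \approx 1.5596 \cdot 10^{5} - 22304.0 i$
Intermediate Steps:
$L = i \sqrt{7}$ ($L = \sqrt{-6 - 1} = \sqrt{-7} = i \sqrt{7} \approx 2.6458 i$)
$v{\left(g \right)} = - 2 g$
$P{\left(p,c \right)} = 3 + 4 c$ ($P{\left(p,c \right)} = 3 - - 4 c = 3 + 4 c$)
$\left(165 + 4050\right) \left(v{\left(L + 29 \right)} + P{\left(-8,23 \right)}\right) = \left(165 + 4050\right) \left(- 2 \left(i \sqrt{7} + 29\right) + \left(3 + 4 \cdot 23\right)\right) = 4215 \left(- 2 \left(29 + i \sqrt{7}\right) + \left(3 + 92\right)\right) = 4215 \left(\left(-58 - 2 i \sqrt{7}\right) + 95\right) = 4215 \left(37 - 2 i \sqrt{7}\right) = 155955 - 8430 i \sqrt{7}$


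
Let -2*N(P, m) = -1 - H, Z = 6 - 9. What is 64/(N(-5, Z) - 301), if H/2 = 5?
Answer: -128/591 ≈ -0.21658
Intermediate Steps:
H = 10 (H = 2*5 = 10)
Z = -3
N(P, m) = 11/2 (N(P, m) = -(-1 - 1*10)/2 = -(-1 - 10)/2 = -1/2*(-11) = 11/2)
64/(N(-5, Z) - 301) = 64/(11/2 - 301) = 64/(-591/2) = -2/591*64 = -128/591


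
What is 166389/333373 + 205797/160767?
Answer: 31785674548/17865125697 ≈ 1.7792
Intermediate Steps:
166389/333373 + 205797/160767 = 166389*(1/333373) + 205797*(1/160767) = 166389/333373 + 68599/53589 = 31785674548/17865125697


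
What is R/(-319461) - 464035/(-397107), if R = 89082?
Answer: 37621999787/42286733109 ≈ 0.88969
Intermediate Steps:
R/(-319461) - 464035/(-397107) = 89082/(-319461) - 464035/(-397107) = 89082*(-1/319461) - 464035*(-1/397107) = -29694/106487 + 464035/397107 = 37621999787/42286733109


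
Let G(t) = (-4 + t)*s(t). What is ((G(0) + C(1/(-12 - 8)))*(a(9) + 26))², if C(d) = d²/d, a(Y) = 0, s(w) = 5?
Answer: 27175369/100 ≈ 2.7175e+5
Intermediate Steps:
G(t) = -20 + 5*t (G(t) = (-4 + t)*5 = -20 + 5*t)
C(d) = d
((G(0) + C(1/(-12 - 8)))*(a(9) + 26))² = (((-20 + 5*0) + 1/(-12 - 8))*(0 + 26))² = (((-20 + 0) + 1/(-20))*26)² = ((-20 - 1/20)*26)² = (-401/20*26)² = (-5213/10)² = 27175369/100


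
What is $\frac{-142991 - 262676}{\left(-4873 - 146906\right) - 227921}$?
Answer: $\frac{405667}{379700} \approx 1.0684$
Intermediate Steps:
$\frac{-142991 - 262676}{\left(-4873 - 146906\right) - 227921} = - \frac{405667}{\left(-4873 - 146906\right) - 227921} = - \frac{405667}{-151779 - 227921} = - \frac{405667}{-379700} = \left(-405667\right) \left(- \frac{1}{379700}\right) = \frac{405667}{379700}$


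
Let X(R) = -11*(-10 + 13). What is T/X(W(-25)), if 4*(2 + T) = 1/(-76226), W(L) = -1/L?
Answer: 609809/10061832 ≈ 0.060606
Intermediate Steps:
X(R) = -33 (X(R) = -11*3 = -33)
T = -609809/304904 (T = -2 + (¼)/(-76226) = -2 + (¼)*(-1/76226) = -2 - 1/304904 = -609809/304904 ≈ -2.0000)
T/X(W(-25)) = -609809/304904/(-33) = -609809/304904*(-1/33) = 609809/10061832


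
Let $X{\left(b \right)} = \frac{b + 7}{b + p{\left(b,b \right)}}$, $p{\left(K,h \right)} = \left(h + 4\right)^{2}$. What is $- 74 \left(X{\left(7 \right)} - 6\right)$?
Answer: $\frac{13949}{32} \approx 435.91$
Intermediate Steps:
$p{\left(K,h \right)} = \left(4 + h\right)^{2}$
$X{\left(b \right)} = \frac{7 + b}{b + \left(4 + b\right)^{2}}$ ($X{\left(b \right)} = \frac{b + 7}{b + \left(4 + b\right)^{2}} = \frac{7 + b}{b + \left(4 + b\right)^{2}}$)
$- 74 \left(X{\left(7 \right)} - 6\right) = - 74 \left(\frac{7 + 7}{7 + \left(4 + 7\right)^{2}} - 6\right) = - 74 \left(\frac{1}{7 + 11^{2}} \cdot 14 - 6\right) = - 74 \left(\frac{1}{7 + 121} \cdot 14 - 6\right) = - 74 \left(\frac{1}{128} \cdot 14 - 6\right) = - 74 \left(\frac{7}{64} - 6\right) = \left(-74\right) \left(- \frac{377}{64}\right) = \frac{13949}{32}$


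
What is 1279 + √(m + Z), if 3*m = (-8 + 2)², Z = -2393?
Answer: 1279 + I*√2381 ≈ 1279.0 + 48.795*I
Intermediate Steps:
m = 12 (m = (-8 + 2)²/3 = (⅓)*(-6)² = (⅓)*36 = 12)
1279 + √(m + Z) = 1279 + √(12 - 2393) = 1279 + √(-2381) = 1279 + I*√2381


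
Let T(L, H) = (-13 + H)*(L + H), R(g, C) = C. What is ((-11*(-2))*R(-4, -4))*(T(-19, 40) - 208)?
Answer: -31592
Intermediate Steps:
T(L, H) = (-13 + H)*(H + L)
((-11*(-2))*R(-4, -4))*(T(-19, 40) - 208) = (-11*(-2)*(-4))*((40² - 13*40 - 13*(-19) + 40*(-19)) - 208) = (22*(-4))*((1600 - 520 + 247 - 760) - 208) = -88*(567 - 208) = -88*359 = -31592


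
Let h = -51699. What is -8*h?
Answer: 413592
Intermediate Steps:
-8*h = -8*(-51699) = 413592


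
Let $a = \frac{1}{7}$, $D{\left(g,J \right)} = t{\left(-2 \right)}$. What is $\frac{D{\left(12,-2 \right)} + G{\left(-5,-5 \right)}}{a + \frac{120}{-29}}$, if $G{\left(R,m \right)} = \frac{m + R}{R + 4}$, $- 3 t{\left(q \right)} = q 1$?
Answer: $- \frac{6496}{2433} \approx -2.67$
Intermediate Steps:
$t{\left(q \right)} = - \frac{q}{3}$ ($t{\left(q \right)} = - \frac{q 1}{3} = - \frac{q}{3}$)
$D{\left(g,J \right)} = \frac{2}{3}$ ($D{\left(g,J \right)} = \left(- \frac{1}{3}\right) \left(-2\right) = \frac{2}{3}$)
$G{\left(R,m \right)} = \frac{R + m}{4 + R}$
$a = \frac{1}{7} \approx 0.14286$
$\frac{D{\left(12,-2 \right)} + G{\left(-5,-5 \right)}}{a + \frac{120}{-29}} = \frac{\frac{2}{3} + \frac{-5 - 5}{4 - 5}}{\frac{1}{7} + \frac{120}{-29}} = \frac{\frac{2}{3} + \frac{1}{-1} \left(-10\right)}{\frac{1}{7} + 120 \left(- \frac{1}{29}\right)} = \frac{\frac{2}{3} - -10}{\frac{1}{7} - \frac{120}{29}} = \frac{\frac{2}{3} + 10}{- \frac{811}{203}} = \frac{32}{3} \left(- \frac{203}{811}\right) = - \frac{6496}{2433}$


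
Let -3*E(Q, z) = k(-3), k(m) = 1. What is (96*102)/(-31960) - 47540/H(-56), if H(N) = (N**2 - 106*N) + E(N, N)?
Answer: -7095036/1279105 ≈ -5.5469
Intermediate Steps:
E(Q, z) = -1/3 (E(Q, z) = -1/3*1 = -1/3)
H(N) = -1/3 + N**2 - 106*N (H(N) = (N**2 - 106*N) - 1/3 = -1/3 + N**2 - 106*N)
(96*102)/(-31960) - 47540/H(-56) = (96*102)/(-31960) - 47540/(-1/3 + (-56)**2 - 106*(-56)) = 9792*(-1/31960) - 47540/(-1/3 + 3136 + 5936) = -72/235 - 47540/27215/3 = -72/235 - 47540*3/27215 = -72/235 - 28524/5443 = -7095036/1279105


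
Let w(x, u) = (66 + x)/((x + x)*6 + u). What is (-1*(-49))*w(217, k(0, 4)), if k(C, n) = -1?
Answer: 13867/2603 ≈ 5.3273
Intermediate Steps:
w(x, u) = (66 + x)/(u + 12*x) (w(x, u) = (66 + x)/((2*x)*6 + u) = (66 + x)/(12*x + u) = (66 + x)/(u + 12*x))
(-1*(-49))*w(217, k(0, 4)) = (-1*(-49))*((66 + 217)/(-1 + 12*217)) = 49*(283/(-1 + 2604)) = 49*(283/2603) = 13867/2603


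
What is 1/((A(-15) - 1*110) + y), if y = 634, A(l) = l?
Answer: 1/509 ≈ 0.0019646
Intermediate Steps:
1/((A(-15) - 1*110) + y) = 1/((-15 - 1*110) + 634) = 1/((-15 - 110) + 634) = 1/(-125 + 634) = 1/509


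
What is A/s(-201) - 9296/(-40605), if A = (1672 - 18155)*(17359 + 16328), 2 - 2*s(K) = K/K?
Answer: -45092893684114/40605 ≈ -1.1105e+9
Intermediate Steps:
s(K) = ½ (s(K) = 1 - K/(2*K) = 1 - ½*1 = 1 - ½ = ½)
A = -555262821 (A = -16483*33687 = -555262821)
A/s(-201) - 9296/(-40605) = -555262821/½ - 9296/(-40605) = -555262821*2 - 9296*(-1/40605) = -1110525642 + 9296/40605 = -45092893684114/40605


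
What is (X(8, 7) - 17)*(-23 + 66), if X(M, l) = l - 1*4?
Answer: -602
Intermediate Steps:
X(M, l) = -4 + l (X(M, l) = l - 4 = -4 + l)
(X(8, 7) - 17)*(-23 + 66) = ((-4 + 7) - 17)*(-23 + 66) = (3 - 17)*43 = -14*43 = -602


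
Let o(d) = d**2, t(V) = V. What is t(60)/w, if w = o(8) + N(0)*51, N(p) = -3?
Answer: -60/89 ≈ -0.67416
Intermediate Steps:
w = -89 (w = 8**2 - 3*51 = 64 - 153 = -89)
t(60)/w = 60/(-89) = 60*(-1/89) = -60/89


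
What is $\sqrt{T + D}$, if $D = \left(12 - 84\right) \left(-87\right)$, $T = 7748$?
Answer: $2 \sqrt{3503} \approx 118.37$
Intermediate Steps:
$D = 6264$ ($D = \left(-72\right) \left(-87\right) = 6264$)
$\sqrt{T + D} = \sqrt{7748 + 6264} = \sqrt{14012} = 2 \sqrt{3503}$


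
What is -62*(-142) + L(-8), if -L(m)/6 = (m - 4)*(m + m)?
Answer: 7652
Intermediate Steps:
L(m) = -12*m*(-4 + m) (L(m) = -6*(m - 4)*(m + m) = -6*(-4 + m)*2*m = -12*m*(-4 + m))
-62*(-142) + L(-8) = -62*(-142) + 12*(-8)*(4 - 1*(-8)) = 8804 + 12*(-8)*(4 + 8) = 8804 + 12*(-8)*12 = 8804 - 1152 = 7652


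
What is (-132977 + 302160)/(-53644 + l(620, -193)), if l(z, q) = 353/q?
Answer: -32652319/10353645 ≈ -3.1537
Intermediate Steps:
(-132977 + 302160)/(-53644 + l(620, -193)) = (-132977 + 302160)/(-53644 + 353/(-193)) = 169183/(-53644 + 353*(-1/193)) = 169183/(-53644 - 353/193) = 169183/(-10353645/193) = 169183*(-193/10353645) = -32652319/10353645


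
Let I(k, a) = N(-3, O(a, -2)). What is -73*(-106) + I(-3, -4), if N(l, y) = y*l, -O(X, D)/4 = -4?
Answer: 7690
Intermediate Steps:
O(X, D) = 16 (O(X, D) = -4*(-4) = 16)
N(l, y) = l*y
I(k, a) = -48 (I(k, a) = -3*16 = -48)
-73*(-106) + I(-3, -4) = -73*(-106) - 48 = 7738 - 48 = 7690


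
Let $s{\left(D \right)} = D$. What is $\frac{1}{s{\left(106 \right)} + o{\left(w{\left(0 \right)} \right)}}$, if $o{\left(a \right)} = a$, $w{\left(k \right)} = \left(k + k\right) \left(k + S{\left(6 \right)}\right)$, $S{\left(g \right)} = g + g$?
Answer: $\frac{1}{106} \approx 0.009434$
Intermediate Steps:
$S{\left(g \right)} = 2 g$
$w{\left(k \right)} = 2 k \left(12 + k\right)$ ($w{\left(k \right)} = \left(k + k\right) \left(k + 2 \cdot 6\right) = 2 k \left(k + 12\right) = 2 k \left(12 + k\right)$)
$\frac{1}{s{\left(106 \right)} + o{\left(w{\left(0 \right)} \right)}} = \frac{1}{106 + 2 \cdot 0 \left(12 + 0\right)} = \frac{1}{106 + 2 \cdot 0 \cdot 12} = \frac{1}{106 + 0} = \frac{1}{106}$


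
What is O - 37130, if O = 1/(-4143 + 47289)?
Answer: -1602010979/43146 ≈ -37130.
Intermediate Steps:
O = 1/43146 ≈ 2.3177e-5
O - 37130 = 1/43146 - 37130 = -1602010979/43146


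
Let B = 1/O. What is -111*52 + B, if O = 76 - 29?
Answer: -271283/47 ≈ -5772.0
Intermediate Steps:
O = 47
B = 1/47 ≈ 0.021277
-111*52 + B = -111*52 + 1/47 = -5772 + 1/47 = -271283/47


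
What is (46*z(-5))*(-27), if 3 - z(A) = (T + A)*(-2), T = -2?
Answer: 13662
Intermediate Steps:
z(A) = -1 + 2*A (z(A) = 3 - (-2 + A)*(-2) = 3 - (4 - 2*A) = 3 + (-4 + 2*A) = -1 + 2*A)
(46*z(-5))*(-27) = (46*(-1 + 2*(-5)))*(-27) = (46*(-1 - 10))*(-27) = (46*(-11))*(-27) = -506*(-27) = 13662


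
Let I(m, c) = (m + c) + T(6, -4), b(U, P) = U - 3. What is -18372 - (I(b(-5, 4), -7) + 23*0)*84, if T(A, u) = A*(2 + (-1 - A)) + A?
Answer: -15096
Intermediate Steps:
b(U, P) = -3 + U
T(A, u) = A + A*(1 - A) (T(A, u) = A*(1 - A) + A = A + A*(1 - A))
I(m, c) = -24 + c + m (I(m, c) = (m + c) + 6*(2 - 1*6) = (c + m) + 6*(2 - 6) = (c + m) + 6*(-4) = (c + m) - 24 = -24 + c + m)
-18372 - (I(b(-5, 4), -7) + 23*0)*84 = -18372 - ((-24 - 7 + (-3 - 5)) + 23*0)*84 = -18372 - ((-24 - 7 - 8) + 0)*84 = -18372 - (-39 + 0)*84 = -18372 - (-39)*84 = -18372 - 1*(-3276) = -18372 + 3276 = -15096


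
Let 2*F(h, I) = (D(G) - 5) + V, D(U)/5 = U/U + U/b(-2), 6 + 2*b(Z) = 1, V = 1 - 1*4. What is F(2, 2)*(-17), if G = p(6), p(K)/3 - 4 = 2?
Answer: 663/2 ≈ 331.50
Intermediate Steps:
p(K) = 18 (p(K) = 12 + 3*2 = 12 + 6 = 18)
V = -3 (V = 1 - 4 = -3)
G = 18
b(Z) = -5/2 (b(Z) = -3 + (½)*1 = -3 + ½ = -5/2)
D(U) = 5 - 2*U (D(U) = 5*(U/U + U/(-5/2)) = 5*(1 + U*(-⅖)) = 5*(1 - 2*U/5) = 5 - 2*U)
F(h, I) = -39/2 (F(h, I) = (((5 - 2*18) - 5) - 3)/2 = (((5 - 36) - 5) - 3)/2 = ((-31 - 5) - 3)/2 = (-36 - 3)/2 = (½)*(-39) = -39/2)
F(2, 2)*(-17) = -39/2*(-17) = 663/2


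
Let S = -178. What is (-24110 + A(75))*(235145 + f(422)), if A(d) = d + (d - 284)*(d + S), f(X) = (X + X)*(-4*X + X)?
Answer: 2090064372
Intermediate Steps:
f(X) = -6*X**2 (f(X) = (2*X)*(-3*X) = -6*X**2)
A(d) = d + (-284 + d)*(-178 + d) (A(d) = d + (d - 284)*(d - 178) = d + (-284 + d)*(-178 + d))
(-24110 + A(75))*(235145 + f(422)) = (-24110 + (50552 + 75**2 - 461*75))*(235145 - 6*422**2) = (-24110 + (50552 + 5625 - 34575))*(235145 - 6*178084) = (-24110 + 21602)*(235145 - 1068504) = -2508*(-833359) = 2090064372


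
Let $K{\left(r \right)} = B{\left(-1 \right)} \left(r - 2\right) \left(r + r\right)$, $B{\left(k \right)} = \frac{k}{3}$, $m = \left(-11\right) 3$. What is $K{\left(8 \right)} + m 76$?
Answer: $-2540$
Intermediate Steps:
$m = -33$
$B{\left(k \right)} = \frac{k}{3}$ ($B{\left(k \right)} = k \frac{1}{3} = \frac{k}{3}$)
$K{\left(r \right)} = - \frac{2 r \left(-2 + r\right)}{3}$ ($K{\left(r \right)} = \frac{1}{3} \left(-1\right) \left(r - 2\right) \left(r + r\right) = - \frac{\left(-2 + r\right) 2 r}{3} = - \frac{2 r \left(-2 + r\right)}{3}$)
$K{\left(8 \right)} + m 76 = \frac{2}{3} \cdot 8 \left(2 - 8\right) - 2508 = \frac{2}{3} \cdot 8 \left(-6\right) - 2508 = -32 - 2508 = -2540$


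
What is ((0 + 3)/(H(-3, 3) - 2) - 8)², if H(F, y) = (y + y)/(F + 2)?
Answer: 4489/64 ≈ 70.141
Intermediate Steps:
H(F, y) = 2*y/(2 + F) (H(F, y) = (2*y)/(2 + F) = 2*y/(2 + F))
((0 + 3)/(H(-3, 3) - 2) - 8)² = ((0 + 3)/(2*3/(2 - 3) - 2) - 8)² = (3/(2*3/(-1) - 2) - 8)² = (3/(2*3*(-1) - 2) - 8)² = (3/(-6 - 2) - 8)² = (3/(-8) - 8)² = (3*(-⅛) - 8)² = (-3/8 - 8)² = (-67/8)² = 4489/64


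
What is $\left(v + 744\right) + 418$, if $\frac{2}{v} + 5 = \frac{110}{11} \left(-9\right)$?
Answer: $\frac{110388}{95} \approx 1162.0$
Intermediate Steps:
$v = - \frac{2}{95}$ ($v = \frac{2}{-5 + \frac{110}{11} \left(-9\right)} = \frac{2}{-5 + 110 \cdot \frac{1}{11} \left(-9\right)} = \frac{2}{-5 + 10 \left(-9\right)} = \frac{2}{-5 - 90} = \frac{2}{-95} = 2 \left(- \frac{1}{95}\right) = - \frac{2}{95} \approx -0.021053$)
$\left(v + 744\right) + 418 = \left(- \frac{2}{95} + 744\right) + 418 = \frac{70678}{95} + 418 = \frac{110388}{95}$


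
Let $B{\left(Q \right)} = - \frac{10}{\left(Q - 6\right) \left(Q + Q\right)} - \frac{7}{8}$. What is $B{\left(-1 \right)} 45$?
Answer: $- \frac{4005}{56} \approx -71.518$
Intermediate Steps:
$B{\left(Q \right)} = - \frac{7}{8} - \frac{5}{Q \left(-6 + Q\right)}$ ($B{\left(Q \right)} = - \frac{10}{\left(-6 + Q\right) 2 Q} - \frac{7}{8} = - \frac{10}{2 Q \left(-6 + Q\right)} - \frac{7}{8} = - 10 \frac{1}{2 Q \left(-6 + Q\right)} - \frac{7}{8} = - \frac{5}{Q \left(-6 + Q\right)} - \frac{7}{8} = - \frac{7}{8} - \frac{5}{Q \left(-6 + Q\right)}$)
$B{\left(-1 \right)} 45 = \frac{-40 - 7 \left(-1\right)^{2} + 42 \left(-1\right)}{8 \left(-1\right) \left(-6 - 1\right)} 45 = \frac{1}{8} \left(-1\right) \frac{1}{-7} \left(-40 - 7 - 42\right) 45 = \frac{1}{8} \left(-1\right) \left(- \frac{1}{7}\right) \left(-40 - 7 - 42\right) 45 = \frac{1}{8} \left(-1\right) \left(- \frac{1}{7}\right) \left(-89\right) 45 = \left(- \frac{89}{56}\right) 45 = - \frac{4005}{56}$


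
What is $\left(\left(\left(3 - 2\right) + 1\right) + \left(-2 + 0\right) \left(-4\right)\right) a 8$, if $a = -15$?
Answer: $-1200$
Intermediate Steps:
$\left(\left(\left(3 - 2\right) + 1\right) + \left(-2 + 0\right) \left(-4\right)\right) a 8 = \left(\left(\left(3 - 2\right) + 1\right) + \left(-2 + 0\right) \left(-4\right)\right) \left(-15\right) 8 = \left(\left(1 + 1\right) - -8\right) \left(-15\right) 8 = \left(2 + 8\right) \left(-15\right) 8 = 10 \left(-15\right) 8 = \left(-150\right) 8 = -1200$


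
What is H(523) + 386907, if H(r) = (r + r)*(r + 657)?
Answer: 1621187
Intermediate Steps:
H(r) = 2*r*(657 + r) (H(r) = (2*r)*(657 + r) = 2*r*(657 + r))
H(523) + 386907 = 2*523*(657 + 523) + 386907 = 2*523*1180 + 386907 = 1234280 + 386907 = 1621187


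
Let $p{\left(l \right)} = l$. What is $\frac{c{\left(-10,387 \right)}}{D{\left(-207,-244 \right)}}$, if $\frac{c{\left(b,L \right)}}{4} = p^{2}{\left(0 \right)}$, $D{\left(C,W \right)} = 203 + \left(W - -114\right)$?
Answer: $0$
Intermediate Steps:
$D{\left(C,W \right)} = 317 + W$ ($D{\left(C,W \right)} = 203 + \left(W + 114\right) = 203 + \left(114 + W\right) = 317 + W$)
$c{\left(b,L \right)} = 0$ ($c{\left(b,L \right)} = 4 \cdot 0^{2} = 4 \cdot 0 = 0$)
$\frac{c{\left(-10,387 \right)}}{D{\left(-207,-244 \right)}} = \frac{0}{317 - 244} = \frac{0}{73} = 0 \cdot \frac{1}{73} = 0$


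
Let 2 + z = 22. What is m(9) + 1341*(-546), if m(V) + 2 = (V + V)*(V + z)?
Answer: -731666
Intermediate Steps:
z = 20 (z = -2 + 22 = 20)
m(V) = -2 + 2*V*(20 + V) (m(V) = -2 + (V + V)*(V + 20) = -2 + (2*V)*(20 + V) = -2 + 2*V*(20 + V))
m(9) + 1341*(-546) = (-2 + 2*9**2 + 40*9) + 1341*(-546) = (-2 + 2*81 + 360) - 732186 = (-2 + 162 + 360) - 732186 = 520 - 732186 = -731666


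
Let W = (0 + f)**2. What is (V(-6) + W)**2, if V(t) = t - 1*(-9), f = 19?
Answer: 132496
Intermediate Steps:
V(t) = 9 + t (V(t) = t + 9 = 9 + t)
W = 361 (W = (0 + 19)**2 = 19**2 = 361)
(V(-6) + W)**2 = ((9 - 6) + 361)**2 = (3 + 361)**2 = 364**2 = 132496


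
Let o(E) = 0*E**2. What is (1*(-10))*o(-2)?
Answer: 0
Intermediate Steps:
o(E) = 0
(1*(-10))*o(-2) = (1*(-10))*0 = -10*0 = 0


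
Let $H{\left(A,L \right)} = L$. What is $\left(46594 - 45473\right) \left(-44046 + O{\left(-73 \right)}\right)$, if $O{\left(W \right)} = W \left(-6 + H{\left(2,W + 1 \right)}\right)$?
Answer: $-42992592$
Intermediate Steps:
$O{\left(W \right)} = W \left(-5 + W\right)$ ($O{\left(W \right)} = W \left(-6 + \left(W + 1\right)\right) = W \left(-6 + \left(1 + W\right)\right) = W \left(-5 + W\right)$)
$\left(46594 - 45473\right) \left(-44046 + O{\left(-73 \right)}\right) = \left(46594 - 45473\right) \left(-44046 - 73 \left(-5 - 73\right)\right) = 1121 \left(-44046 - -5694\right) = 1121 \left(-44046 + 5694\right) = 1121 \left(-38352\right) = -42992592$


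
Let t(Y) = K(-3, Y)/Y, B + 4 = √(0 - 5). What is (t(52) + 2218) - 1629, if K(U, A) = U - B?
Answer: 30629/52 - I*√5/52 ≈ 589.02 - 0.043001*I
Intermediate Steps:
B = -4 + I*√5 (B = -4 + √(0 - 5) = -4 + √(-5) = -4 + I*√5 ≈ -4.0 + 2.2361*I)
K(U, A) = 4 + U - I*√5 (K(U, A) = U - (-4 + I*√5) = U + (4 - I*√5) = 4 + U - I*√5)
t(Y) = (1 - I*√5)/Y (t(Y) = (4 - 3 - I*√5)/Y = (1 - I*√5)/Y)
(t(52) + 2218) - 1629 = ((1 - I*√5)/52 + 2218) - 1629 = ((1/52 - I*√5/52) + 2218) - 1629 = (115337/52 - I*√5/52) - 1629 = 30629/52 - I*√5/52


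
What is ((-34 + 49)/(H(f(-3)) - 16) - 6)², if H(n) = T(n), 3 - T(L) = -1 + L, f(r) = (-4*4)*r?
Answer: 625/16 ≈ 39.063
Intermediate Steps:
f(r) = -16*r
T(L) = 4 - L (T(L) = 3 - (-1 + L) = 3 + (1 - L) = 4 - L)
H(n) = 4 - n
((-34 + 49)/(H(f(-3)) - 16) - 6)² = ((-34 + 49)/((4 - (-16)*(-3)) - 16) - 6)² = (15/((4 - 1*48) - 16) - 6)² = (15/((4 - 48) - 16) - 6)² = (15/(-44 - 16) - 6)² = (15/(-60) - 6)² = (15*(-1/60) - 6)² = (-¼ - 6)² = (-25/4)² = 625/16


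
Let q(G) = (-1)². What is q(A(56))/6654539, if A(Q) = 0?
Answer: 1/6654539 ≈ 1.5027e-7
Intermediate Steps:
q(G) = 1
q(A(56))/6654539 = 1/6654539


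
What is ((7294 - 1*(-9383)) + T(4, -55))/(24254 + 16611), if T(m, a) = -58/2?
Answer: 16648/40865 ≈ 0.40739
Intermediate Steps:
T(m, a) = -29 (T(m, a) = -58*½ = -29)
((7294 - 1*(-9383)) + T(4, -55))/(24254 + 16611) = ((7294 - 1*(-9383)) - 29)/(24254 + 16611) = ((7294 + 9383) - 29)/40865 = (16677 - 29)*(1/40865) = 16648*(1/40865) = 16648/40865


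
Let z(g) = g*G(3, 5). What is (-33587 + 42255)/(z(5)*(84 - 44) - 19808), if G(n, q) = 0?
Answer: -2167/4952 ≈ -0.43760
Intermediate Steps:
z(g) = 0 (z(g) = g*0 = 0)
(-33587 + 42255)/(z(5)*(84 - 44) - 19808) = (-33587 + 42255)/(0*(84 - 44) - 19808) = 8668/(0*40 - 19808) = 8668/(0 - 19808) = 8668/(-19808) = 8668*(-1/19808) = -2167/4952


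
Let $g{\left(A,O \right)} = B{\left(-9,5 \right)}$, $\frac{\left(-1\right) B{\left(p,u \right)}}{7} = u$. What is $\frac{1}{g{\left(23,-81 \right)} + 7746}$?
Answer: $\frac{1}{7711} \approx 0.00012968$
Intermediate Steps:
$B{\left(p,u \right)} = - 7 u$
$g{\left(A,O \right)} = -35$ ($g{\left(A,O \right)} = \left(-7\right) 5 = -35$)
$\frac{1}{g{\left(23,-81 \right)} + 7746} = \frac{1}{-35 + 7746} = \frac{1}{7711}$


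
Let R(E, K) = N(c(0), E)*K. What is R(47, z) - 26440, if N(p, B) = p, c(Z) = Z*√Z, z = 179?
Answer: -26440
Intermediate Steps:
c(Z) = Z^(3/2)
R(E, K) = 0 (R(E, K) = 0^(3/2)*K = 0*K = 0)
R(47, z) - 26440 = 0 - 26440 = -26440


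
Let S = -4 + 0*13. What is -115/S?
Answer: 115/4 ≈ 28.750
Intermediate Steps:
S = -4 (S = -4 + 0 = -4)
-115/S = -115/(-4) = -115*(-1/4) = 115/4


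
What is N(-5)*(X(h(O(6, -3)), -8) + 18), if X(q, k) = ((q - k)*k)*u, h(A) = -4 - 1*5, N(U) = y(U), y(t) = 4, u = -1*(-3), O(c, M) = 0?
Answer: 168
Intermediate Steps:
u = 3
N(U) = 4
h(A) = -9 (h(A) = -4 - 5 = -9)
X(q, k) = 3*k*(q - k) (X(q, k) = ((q - k)*k)*3 = (k*(q - k))*3 = 3*k*(q - k))
N(-5)*(X(h(O(6, -3)), -8) + 18) = 4*(3*(-8)*(-9 - 1*(-8)) + 18) = 4*(3*(-8)*(-9 + 8) + 18) = 4*(3*(-8)*(-1) + 18) = 4*(24 + 18) = 4*42 = 168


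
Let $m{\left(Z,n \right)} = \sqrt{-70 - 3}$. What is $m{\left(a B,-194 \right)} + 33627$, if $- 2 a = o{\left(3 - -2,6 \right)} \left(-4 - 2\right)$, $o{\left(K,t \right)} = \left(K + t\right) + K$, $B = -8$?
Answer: $33627 + i \sqrt{73} \approx 33627.0 + 8.544 i$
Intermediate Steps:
$o{\left(K,t \right)} = t + 2 K$
$a = 48$ ($a = - \frac{\left(6 + 2 \left(3 - -2\right)\right) \left(-4 - 2\right)}{2} = - \frac{\left(6 + 2 \left(3 + 2\right)\right) \left(-6\right)}{2} = - \frac{\left(6 + 2 \cdot 5\right) \left(-6\right)}{2} = - \frac{\left(6 + 10\right) \left(-6\right)}{2} = - \frac{16 \left(-6\right)}{2} = \left(- \frac{1}{2}\right) \left(-96\right) = 48$)
$m{\left(Z,n \right)} = i \sqrt{73}$ ($m{\left(Z,n \right)} = \sqrt{-73} = i \sqrt{73}$)
$m{\left(a B,-194 \right)} + 33627 = i \sqrt{73} + 33627 = 33627 + i \sqrt{73}$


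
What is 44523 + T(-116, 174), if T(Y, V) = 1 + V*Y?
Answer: 24340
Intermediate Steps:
44523 + T(-116, 174) = 44523 + (1 + 174*(-116)) = 44523 + (1 - 20184) = 44523 - 20183 = 24340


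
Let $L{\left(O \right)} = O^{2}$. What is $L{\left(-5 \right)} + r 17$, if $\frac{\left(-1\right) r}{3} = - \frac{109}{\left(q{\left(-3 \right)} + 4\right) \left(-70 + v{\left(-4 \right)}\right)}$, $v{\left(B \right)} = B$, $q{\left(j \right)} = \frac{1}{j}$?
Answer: $\frac{3673}{814} \approx 4.5123$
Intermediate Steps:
$r = - \frac{981}{814}$ ($r = - 3 \left(- \frac{109}{\left(\frac{1}{-3} + 4\right) \left(-70 - 4\right)}\right) = - 3 \left(- \frac{109}{\left(- \frac{1}{3} + 4\right) \left(-74\right)}\right) = - 3 \left(- \frac{109}{\frac{11}{3} \left(-74\right)}\right) = - 3 \left(- \frac{109}{- \frac{814}{3}}\right) = - 3 \left(\left(-109\right) \left(- \frac{3}{814}\right)\right) = \left(-3\right) \frac{327}{814} = - \frac{981}{814} \approx -1.2052$)
$L{\left(-5 \right)} + r 17 = \left(-5\right)^{2} - \frac{16677}{814} = 25 - \frac{16677}{814} = \frac{3673}{814}$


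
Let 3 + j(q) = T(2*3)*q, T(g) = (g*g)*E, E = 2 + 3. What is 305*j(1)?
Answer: 53985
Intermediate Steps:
E = 5
T(g) = 5*g² (T(g) = (g*g)*5 = g²*5 = 5*g²)
j(q) = -3 + 180*q (j(q) = -3 + (5*(2*3)²)*q = -3 + (5*6²)*q = -3 + (5*36)*q = -3 + 180*q)
305*j(1) = 305*(-3 + 180*1) = 305*(-3 + 180) = 305*177 = 53985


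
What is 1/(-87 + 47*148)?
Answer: 1/6869 ≈ 0.00014558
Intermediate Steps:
1/(-87 + 47*148) = 1/(-87 + 6956) = 1/6869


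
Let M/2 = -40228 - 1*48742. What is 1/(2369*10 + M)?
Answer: -1/154250 ≈ -6.4830e-6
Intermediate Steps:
M = -177940 (M = 2*(-40228 - 1*48742) = 2*(-40228 - 48742) = 2*(-88970) = -177940)
1/(2369*10 + M) = 1/(2369*10 - 177940) = 1/(23690 - 177940) = 1/(-154250) = -1/154250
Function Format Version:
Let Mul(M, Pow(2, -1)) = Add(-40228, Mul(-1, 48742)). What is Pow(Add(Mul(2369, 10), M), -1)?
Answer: Rational(-1, 154250) ≈ -6.4830e-6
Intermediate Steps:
M = -177940 (M = Mul(2, Add(-40228, Mul(-1, 48742))) = Mul(2, Add(-40228, -48742)) = Mul(2, -88970) = -177940)
Pow(Add(Mul(2369, 10), M), -1) = Pow(Add(Mul(2369, 10), -177940), -1) = Pow(Add(23690, -177940), -1) = Pow(-154250, -1) = Rational(-1, 154250)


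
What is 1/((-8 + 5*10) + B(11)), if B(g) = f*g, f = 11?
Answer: 1/163 ≈ 0.0061350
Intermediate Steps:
B(g) = 11*g
1/((-8 + 5*10) + B(11)) = 1/((-8 + 5*10) + 11*11) = 1/((-8 + 50) + 121) = 1/(42 + 121) = 1/163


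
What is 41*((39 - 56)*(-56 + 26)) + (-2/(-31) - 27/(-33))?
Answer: 7130611/341 ≈ 20911.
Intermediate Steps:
41*((39 - 56)*(-56 + 26)) + (-2/(-31) - 27/(-33)) = 41*(-17*(-30)) + (-2*(-1/31) - 27*(-1/33)) = 41*510 + (2/31 + 9/11) = 20910 + 301/341 = 7130611/341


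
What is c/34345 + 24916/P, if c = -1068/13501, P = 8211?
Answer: 502319010464/165537988665 ≈ 3.0345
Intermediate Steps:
c = -1068/13501 (c = -1068*1/13501 = -1068/13501 ≈ -0.079105)
c/34345 + 24916/P = -1068/13501/34345 + 24916/8211 = -1068/13501*1/34345 + 24916*(1/8211) = -1068/463691845 + 24916/8211 = 502319010464/165537988665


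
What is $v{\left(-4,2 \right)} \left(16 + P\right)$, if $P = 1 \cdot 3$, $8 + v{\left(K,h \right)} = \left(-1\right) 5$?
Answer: $-247$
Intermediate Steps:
$v{\left(K,h \right)} = -13$ ($v{\left(K,h \right)} = -8 - 5 = -13$)
$P = 3$
$v{\left(-4,2 \right)} \left(16 + P\right) = - 13 \left(16 + 3\right) = \left(-13\right) 19 = -247$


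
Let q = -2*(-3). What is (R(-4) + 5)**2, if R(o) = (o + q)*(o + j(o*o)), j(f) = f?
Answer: 841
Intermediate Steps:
q = 6
R(o) = (6 + o)*(o + o**2) (R(o) = (o + 6)*(o + o*o) = (6 + o)*(o + o**2))
(R(-4) + 5)**2 = (-4*(6 + (-4)**2 + 7*(-4)) + 5)**2 = (-4*(6 + 16 - 28) + 5)**2 = (-4*(-6) + 5)**2 = (24 + 5)**2 = 29**2 = 841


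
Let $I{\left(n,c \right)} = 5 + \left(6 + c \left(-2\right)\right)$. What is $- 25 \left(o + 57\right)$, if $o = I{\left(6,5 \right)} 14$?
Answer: $-1775$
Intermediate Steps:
$I{\left(n,c \right)} = 11 - 2 c$ ($I{\left(n,c \right)} = 5 - \left(-6 + 2 c\right) = 11 - 2 c$)
$o = 14$ ($o = \left(11 - 10\right) 14 = 1 \cdot 14 = 14$)
$- 25 \left(o + 57\right) = - 25 \left(14 + 57\right) = \left(-25\right) 71 = -1775$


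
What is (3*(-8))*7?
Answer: -168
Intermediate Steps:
(3*(-8))*7 = -24*7 = -168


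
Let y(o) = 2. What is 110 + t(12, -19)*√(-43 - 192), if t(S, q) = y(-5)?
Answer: 110 + 2*I*√235 ≈ 110.0 + 30.659*I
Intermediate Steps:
t(S, q) = 2
110 + t(12, -19)*√(-43 - 192) = 110 + 2*√(-43 - 192) = 110 + 2*√(-235) = 110 + 2*(I*√235) = 110 + 2*I*√235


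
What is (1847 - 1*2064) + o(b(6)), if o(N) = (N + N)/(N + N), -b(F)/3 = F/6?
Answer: -216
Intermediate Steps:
b(F) = -F/2 (b(F) = -3*F/6 = -F/2)
o(N) = 1 (o(N) = (2*N)/((2*N)) = (2*N)*(1/(2*N)) = 1)
(1847 - 1*2064) + o(b(6)) = (1847 - 1*2064) + 1 = (1847 - 2064) + 1 = -217 + 1 = -216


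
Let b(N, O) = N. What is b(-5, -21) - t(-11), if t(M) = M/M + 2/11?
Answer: -68/11 ≈ -6.1818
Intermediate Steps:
t(M) = 13/11 (t(M) = 1 + 2*(1/11) = 1 + 2/11 = 13/11)
b(-5, -21) - t(-11) = -5 - 1*13/11 = -5 - 13/11 = -68/11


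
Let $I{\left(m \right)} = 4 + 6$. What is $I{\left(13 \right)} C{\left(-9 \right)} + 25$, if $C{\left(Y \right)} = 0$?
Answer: $25$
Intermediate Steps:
$I{\left(m \right)} = 10$
$I{\left(13 \right)} C{\left(-9 \right)} + 25 = 10 \cdot 0 + 25 = 0 + 25 = 25$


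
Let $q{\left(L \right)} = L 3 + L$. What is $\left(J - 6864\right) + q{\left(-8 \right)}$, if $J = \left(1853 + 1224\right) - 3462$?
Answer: $-7281$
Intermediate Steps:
$q{\left(L \right)} = 4 L$ ($q{\left(L \right)} = 3 L + L = 4 L$)
$J = -385$ ($J = 3077 - 3462 = -385$)
$\left(J - 6864\right) + q{\left(-8 \right)} = \left(-385 - 6864\right) + 4 \left(-8\right) = -7249 - 32 = -7281$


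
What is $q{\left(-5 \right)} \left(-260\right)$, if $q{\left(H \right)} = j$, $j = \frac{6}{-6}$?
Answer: $260$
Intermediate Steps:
$j = -1$ ($j = 6 \left(- \frac{1}{6}\right) = -1$)
$q{\left(H \right)} = -1$
$q{\left(-5 \right)} \left(-260\right) = \left(-1\right) \left(-260\right) = 260$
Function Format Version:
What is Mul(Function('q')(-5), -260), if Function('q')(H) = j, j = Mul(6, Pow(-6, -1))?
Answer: 260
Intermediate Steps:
j = -1 (j = Mul(6, Rational(-1, 6)) = -1)
Function('q')(H) = -1
Mul(Function('q')(-5), -260) = Mul(-1, -260) = 260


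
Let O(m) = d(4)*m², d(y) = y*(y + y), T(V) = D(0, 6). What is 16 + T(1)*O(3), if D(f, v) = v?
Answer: 1744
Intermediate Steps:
T(V) = 6
d(y) = 2*y² (d(y) = y*(2*y) = 2*y²)
O(m) = 32*m² (O(m) = (2*4²)*m² = (2*16)*m² = 32*m²)
16 + T(1)*O(3) = 16 + 6*(32*3²) = 16 + 6*(32*9) = 16 + 6*288 = 16 + 1728 = 1744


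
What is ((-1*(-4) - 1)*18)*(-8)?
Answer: -432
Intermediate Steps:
((-1*(-4) - 1)*18)*(-8) = ((4 - 1)*18)*(-8) = (3*18)*(-8) = 54*(-8) = -432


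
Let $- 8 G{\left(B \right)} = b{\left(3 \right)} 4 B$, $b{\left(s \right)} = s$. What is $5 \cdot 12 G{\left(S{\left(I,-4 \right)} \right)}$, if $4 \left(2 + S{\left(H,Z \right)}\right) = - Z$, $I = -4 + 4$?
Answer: $90$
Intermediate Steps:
$I = 0$
$S{\left(H,Z \right)} = -2 - \frac{Z}{4}$ ($S{\left(H,Z \right)} = -2 + \frac{\left(-1\right) Z}{4} = -2 - \frac{Z}{4}$)
$G{\left(B \right)} = - \frac{3 B}{2}$ ($G{\left(B \right)} = - \frac{3 \cdot 4 B}{8} = - \frac{12 B}{8} = - \frac{3 B}{2}$)
$5 \cdot 12 G{\left(S{\left(I,-4 \right)} \right)} = 5 \cdot 12 \left(- \frac{3 \left(-2 - -1\right)}{2}\right) = 60 \left(- \frac{3 \left(-2 + 1\right)}{2}\right) = 60 \left(\left(- \frac{3}{2}\right) \left(-1\right)\right) = 60 \cdot \frac{3}{2} = 90$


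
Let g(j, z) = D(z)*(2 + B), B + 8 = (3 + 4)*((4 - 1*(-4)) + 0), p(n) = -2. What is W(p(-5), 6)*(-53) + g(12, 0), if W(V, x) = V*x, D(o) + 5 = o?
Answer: 386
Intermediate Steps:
D(o) = -5 + o
B = 48 (B = -8 + (3 + 4)*((4 - 1*(-4)) + 0) = -8 + 7*((4 + 4) + 0) = -8 + 7*(8 + 0) = -8 + 7*8 = -8 + 56 = 48)
g(j, z) = -250 + 50*z (g(j, z) = (-5 + z)*(2 + 48) = (-5 + z)*50 = -250 + 50*z)
W(p(-5), 6)*(-53) + g(12, 0) = -2*6*(-53) + (-250 + 50*0) = -12*(-53) + (-250 + 0) = 636 - 250 = 386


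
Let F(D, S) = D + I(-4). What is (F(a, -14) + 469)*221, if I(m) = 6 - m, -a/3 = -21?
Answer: 119782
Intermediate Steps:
a = 63 (a = -3*(-21) = 63)
F(D, S) = 10 + D (F(D, S) = D + (6 - 1*(-4)) = D + (6 + 4) = D + 10 = 10 + D)
(F(a, -14) + 469)*221 = ((10 + 63) + 469)*221 = (73 + 469)*221 = 542*221 = 119782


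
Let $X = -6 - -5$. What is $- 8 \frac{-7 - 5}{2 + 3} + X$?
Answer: $\frac{91}{5} \approx 18.2$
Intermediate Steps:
$X = -1$ ($X = -6 + 5 = -1$)
$- 8 \frac{-7 - 5}{2 + 3} + X = - 8 \frac{-7 - 5}{2 + 3} - 1 = - 8 \left(- \frac{12}{5}\right) - 1 = - 8 \left(\left(-12\right) \frac{1}{5}\right) - 1 = \left(-8\right) \left(- \frac{12}{5}\right) - 1 = \frac{96}{5} - 1 = \frac{91}{5}$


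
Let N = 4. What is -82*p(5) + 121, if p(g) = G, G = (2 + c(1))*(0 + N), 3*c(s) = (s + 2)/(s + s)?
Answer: -699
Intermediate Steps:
c(s) = (2 + s)/(6*s) (c(s) = ((s + 2)/(s + s))/3 = ((2 + s)/((2*s)))/3 = ((2 + s)*(1/(2*s)))/3 = ((2 + s)/(2*s))/3 = (2 + s)/(6*s))
G = 10 (G = (2 + (⅙)*(2 + 1)/1)*(0 + 4) = (2 + (⅙)*1*3)*4 = (2 + ½)*4 = (5/2)*4 = 10)
p(g) = 10
-82*p(5) + 121 = -82*10 + 121 = -820 + 121 = -699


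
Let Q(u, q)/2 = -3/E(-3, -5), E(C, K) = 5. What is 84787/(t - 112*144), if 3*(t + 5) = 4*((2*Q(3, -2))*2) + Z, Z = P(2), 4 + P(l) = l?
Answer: -1271805/242101 ≈ -5.2532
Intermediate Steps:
P(l) = -4 + l
Z = -2 (Z = -4 + 2 = -2)
Q(u, q) = -6/5 (Q(u, q) = 2*(-3/5) = -6/5)
t = -181/15 (t = -5 + (4*((2*(-6/5))*2) - 2)/3 = -5 + (4*(-12/5*2) - 2)/3 = -5 + (4*(-24/5) - 2)/3 = -5 + (-96/5 - 2)/3 = -5 + (1/3)*(-106/5) = -5 - 106/15 = -181/15 ≈ -12.067)
84787/(t - 112*144) = 84787/(-181/15 - 112*144) = 84787/(-181/15 - 16128) = 84787/(-242101/15) = 84787*(-15/242101) = -1271805/242101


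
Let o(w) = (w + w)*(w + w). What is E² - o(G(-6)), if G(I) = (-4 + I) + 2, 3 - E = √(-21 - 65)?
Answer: -256 + (3 - I*√86)² ≈ -333.0 - 55.642*I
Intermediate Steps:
E = 3 - I*√86 (E = 3 - √(-21 - 65) = 3 - √(-86) = 3 - I*√86 ≈ 3.0 - 9.2736*I)
G(I) = -2 + I
o(w) = 4*w² (o(w) = (2*w)*(2*w) = 4*w²)
E² - o(G(-6)) = (3 - I*√86)² - 4*(-2 - 6)² = (3 - I*√86)² - 4*(-8)² = (3 - I*√86)² - 4*64 = (3 - I*√86)² - 1*256 = (3 - I*√86)² - 256 = -256 + (3 - I*√86)²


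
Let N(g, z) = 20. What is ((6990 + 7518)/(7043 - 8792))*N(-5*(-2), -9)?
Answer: -96720/583 ≈ -165.90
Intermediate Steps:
((6990 + 7518)/(7043 - 8792))*N(-5*(-2), -9) = ((6990 + 7518)/(7043 - 8792))*20 = (14508/(-1749))*20 = (14508*(-1/1749))*20 = -4836/583*20 = -96720/583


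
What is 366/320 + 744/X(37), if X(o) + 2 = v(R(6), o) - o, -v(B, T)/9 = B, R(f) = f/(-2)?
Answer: -9737/160 ≈ -60.856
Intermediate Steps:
R(f) = -f/2 (R(f) = f*(-½) = -f/2)
v(B, T) = -9*B
X(o) = 25 - o (X(o) = -2 + (-(-9)*6/2 - o) = -2 + (-9*(-3) - o) = -2 + (27 - o) = 25 - o)
366/320 + 744/X(37) = 366/320 + 744/(25 - 1*37) = 366*(1/320) + 744/(25 - 37) = 183/160 + 744/(-12) = 183/160 + 744*(-1/12) = 183/160 - 62 = -9737/160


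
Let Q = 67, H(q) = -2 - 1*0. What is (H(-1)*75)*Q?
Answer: -10050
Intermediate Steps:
H(q) = -2 (H(q) = -2 + 0 = -2)
(H(-1)*75)*Q = -2*75*67 = -150*67 = -10050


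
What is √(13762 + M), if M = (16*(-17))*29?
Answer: √5874 ≈ 76.642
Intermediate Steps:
M = -7888 (M = -272*29 = -7888)
√(13762 + M) = √(13762 - 7888) = √5874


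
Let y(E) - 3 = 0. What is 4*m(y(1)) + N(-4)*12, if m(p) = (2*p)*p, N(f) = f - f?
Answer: 72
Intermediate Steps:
y(E) = 3 (y(E) = 3 + 0 = 3)
N(f) = 0
m(p) = 2*p**2
4*m(y(1)) + N(-4)*12 = 4*(2*3**2) + 0*12 = 4*(2*9) + 0 = 4*18 + 0 = 72 + 0 = 72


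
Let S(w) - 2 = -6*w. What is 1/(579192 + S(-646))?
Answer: 1/583070 ≈ 1.7151e-6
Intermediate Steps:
S(w) = 2 - 6*w
1/(579192 + S(-646)) = 1/(579192 + (2 - 6*(-646))) = 1/(579192 + (2 + 3876)) = 1/(579192 + 3878) = 1/583070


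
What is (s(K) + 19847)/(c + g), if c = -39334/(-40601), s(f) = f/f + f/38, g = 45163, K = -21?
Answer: 10207132001/23226895762 ≈ 0.43945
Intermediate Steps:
s(f) = 1 + f/38 (s(f) = 1 + f*(1/38) = 1 + f/38)
c = 39334/40601 (c = -39334*(-1/40601) = 39334/40601 ≈ 0.96879)
(s(K) + 19847)/(c + g) = ((1 + (1/38)*(-21)) + 19847)/(39334/40601 + 45163) = ((1 - 21/38) + 19847)/(1833702297/40601) = (17/38 + 19847)*(40601/1833702297) = (754203/38)*(40601/1833702297) = 10207132001/23226895762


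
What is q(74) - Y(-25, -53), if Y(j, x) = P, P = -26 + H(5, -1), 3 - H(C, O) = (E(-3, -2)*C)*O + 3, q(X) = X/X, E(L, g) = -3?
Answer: 42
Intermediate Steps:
q(X) = 1
H(C, O) = 3*C*O (H(C, O) = 3 - ((-3*C)*O + 3) = 3 - (-3*C*O + 3) = 3 - (3 - 3*C*O) = 3 + (-3 + 3*C*O) = 3*C*O)
P = -41 (P = -26 + 3*5*(-1) = -26 - 15 = -41)
Y(j, x) = -41
q(74) - Y(-25, -53) = 1 - 1*(-41) = 1 + 41 = 42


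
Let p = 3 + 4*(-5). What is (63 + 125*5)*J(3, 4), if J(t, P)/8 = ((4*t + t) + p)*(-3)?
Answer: 33024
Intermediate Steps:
p = -17 (p = 3 - 20 = -17)
J(t, P) = 408 - 120*t (J(t, P) = 8*(((4*t + t) - 17)*(-3)) = 8*((5*t - 17)*(-3)) = 8*((-17 + 5*t)*(-3)) = 8*(51 - 15*t) = 408 - 120*t)
(63 + 125*5)*J(3, 4) = (63 + 125*5)*(408 - 120*3) = (63 + 625)*(408 - 360) = 688*48 = 33024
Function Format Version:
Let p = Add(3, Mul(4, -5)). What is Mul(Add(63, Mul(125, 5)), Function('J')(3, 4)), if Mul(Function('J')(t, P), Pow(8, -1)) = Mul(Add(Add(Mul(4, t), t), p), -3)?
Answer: 33024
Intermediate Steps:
p = -17 (p = Add(3, -20) = -17)
Function('J')(t, P) = Add(408, Mul(-120, t)) (Function('J')(t, P) = Mul(8, Mul(Add(Add(Mul(4, t), t), -17), -3)) = Mul(8, Mul(Add(Mul(5, t), -17), -3)) = Mul(8, Mul(Add(-17, Mul(5, t)), -3)) = Mul(8, Add(51, Mul(-15, t))) = Add(408, Mul(-120, t)))
Mul(Add(63, Mul(125, 5)), Function('J')(3, 4)) = Mul(Add(63, Mul(125, 5)), Add(408, Mul(-120, 3))) = Mul(Add(63, 625), Add(408, -360)) = Mul(688, 48) = 33024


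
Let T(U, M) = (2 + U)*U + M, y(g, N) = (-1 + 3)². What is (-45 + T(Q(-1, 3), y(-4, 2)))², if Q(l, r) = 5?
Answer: 36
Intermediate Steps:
y(g, N) = 4 (y(g, N) = 2² = 4)
T(U, M) = M + U*(2 + U) (T(U, M) = U*(2 + U) + M = M + U*(2 + U))
(-45 + T(Q(-1, 3), y(-4, 2)))² = (-45 + (4 + 5² + 2*5))² = (-45 + (4 + 25 + 10))² = (-45 + 39)² = (-6)² = 36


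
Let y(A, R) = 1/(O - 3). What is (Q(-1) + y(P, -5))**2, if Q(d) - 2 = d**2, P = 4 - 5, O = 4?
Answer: 16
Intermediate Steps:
P = -1
y(A, R) = 1 (y(A, R) = 1/(4 - 3) = 1/1 = 1)
Q(d) = 2 + d**2
(Q(-1) + y(P, -5))**2 = ((2 + (-1)**2) + 1)**2 = ((2 + 1) + 1)**2 = (3 + 1)**2 = 4**2 = 16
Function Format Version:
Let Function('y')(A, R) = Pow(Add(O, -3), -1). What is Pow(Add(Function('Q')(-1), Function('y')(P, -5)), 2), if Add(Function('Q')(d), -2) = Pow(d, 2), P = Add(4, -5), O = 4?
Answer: 16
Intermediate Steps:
P = -1
Function('y')(A, R) = 1 (Function('y')(A, R) = Pow(Add(4, -3), -1) = Pow(1, -1) = 1)
Function('Q')(d) = Add(2, Pow(d, 2))
Pow(Add(Function('Q')(-1), Function('y')(P, -5)), 2) = Pow(Add(Add(2, Pow(-1, 2)), 1), 2) = Pow(Add(Add(2, 1), 1), 2) = Pow(Add(3, 1), 2) = Pow(4, 2) = 16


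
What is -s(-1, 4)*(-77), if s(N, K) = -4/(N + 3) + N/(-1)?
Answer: -77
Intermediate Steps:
s(N, K) = -N - 4/(3 + N) (s(N, K) = -4/(3 + N) + N*(-1) = -4/(3 + N) - N = -N - 4/(3 + N))
-s(-1, 4)*(-77) = -(-4 - 1*(-1)² - 3*(-1))/(3 - 1)*(-77) = -(-4 - 1*1 + 3)/2*(-77) = -(-4 - 1 + 3)/2*(-77) = -(-2)/2*(-77) = -1*(-1)*(-77) = 1*(-77) = -77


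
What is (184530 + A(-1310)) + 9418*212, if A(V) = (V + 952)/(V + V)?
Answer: 2857301439/1310 ≈ 2.1811e+6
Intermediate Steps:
A(V) = (952 + V)/(2*V) (A(V) = (952 + V)/((2*V)) = (952 + V)*(1/(2*V)) = (952 + V)/(2*V))
(184530 + A(-1310)) + 9418*212 = (184530 + (1/2)*(952 - 1310)/(-1310)) + 9418*212 = (184530 + (1/2)*(-1/1310)*(-358)) + 1996616 = (184530 + 179/1310) + 1996616 = 241734479/1310 + 1996616 = 2857301439/1310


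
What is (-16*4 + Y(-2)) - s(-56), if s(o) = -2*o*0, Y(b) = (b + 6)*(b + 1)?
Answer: -68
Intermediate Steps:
Y(b) = (1 + b)*(6 + b) (Y(b) = (6 + b)*(1 + b) = (1 + b)*(6 + b))
s(o) = 0
(-16*4 + Y(-2)) - s(-56) = (-16*4 + (6 + (-2)² + 7*(-2))) - 1*0 = (-64 + (6 + 4 - 14)) + 0 = (-64 - 4) + 0 = -68 + 0 = -68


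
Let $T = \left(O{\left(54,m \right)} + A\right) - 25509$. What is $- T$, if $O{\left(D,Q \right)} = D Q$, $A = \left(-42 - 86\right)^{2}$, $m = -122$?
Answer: $15713$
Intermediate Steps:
$A = 16384$ ($A = \left(-128\right)^{2} = 16384$)
$T = -15713$ ($T = \left(54 \left(-122\right) + 16384\right) - 25509 = \left(-6588 + 16384\right) - 25509 = 9796 - 25509 = -15713$)
$- T = \left(-1\right) \left(-15713\right) = 15713$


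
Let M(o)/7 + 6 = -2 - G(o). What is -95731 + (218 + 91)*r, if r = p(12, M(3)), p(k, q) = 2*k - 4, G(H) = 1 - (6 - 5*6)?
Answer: -89551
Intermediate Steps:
G(H) = 25 (G(H) = 1 - (6 - 30) = 1 - 1*(-24) = 1 + 24 = 25)
M(o) = -231 (M(o) = -42 + 7*(-2 - 1*25) = -42 + 7*(-2 - 25) = -42 + 7*(-27) = -42 - 189 = -231)
p(k, q) = -4 + 2*k
r = 20 (r = -4 + 2*12 = -4 + 24 = 20)
-95731 + (218 + 91)*r = -95731 + (218 + 91)*20 = -95731 + 309*20 = -95731 + 6180 = -89551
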